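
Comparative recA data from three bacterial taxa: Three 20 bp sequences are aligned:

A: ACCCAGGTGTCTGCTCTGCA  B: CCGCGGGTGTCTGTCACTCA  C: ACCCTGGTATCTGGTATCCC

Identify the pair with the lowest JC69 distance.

A–B: 8/20 differ, p = 0.400, d = 0.572.
A–C: 6/20 differ, p = 0.300, d = 0.383.
B–C: 9/20 differ, p = 0.450, d = 0.687.
The smallest distance is between A and C.

A and C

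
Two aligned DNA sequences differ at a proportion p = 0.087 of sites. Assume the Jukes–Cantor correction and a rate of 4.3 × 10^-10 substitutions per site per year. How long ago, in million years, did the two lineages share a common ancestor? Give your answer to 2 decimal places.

107.53

d = −(3/4) ln(1 − 4p/3) = −0.75 ln(1 − 0.116) = −0.75 ln(0.884)
  = −0.75 × (-0.123298) = 0.092474 substitutions/site.
Under a molecular clock d = 2μt, so t = d/(2μ) = 0.092474 / (2 × 4.3 × 10^-10) = 107.53 million years.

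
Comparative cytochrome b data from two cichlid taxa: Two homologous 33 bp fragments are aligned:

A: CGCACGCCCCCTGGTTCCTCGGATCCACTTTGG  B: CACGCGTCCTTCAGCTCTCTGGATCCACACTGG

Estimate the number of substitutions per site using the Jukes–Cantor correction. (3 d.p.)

The sequences differ at 13 of 33 sites, so p = 13/33 ≈ 0.393939.
d = −(3/4) ln(1 − 4p/3) = −0.75 ln(1 − 0.525252) = −0.75 ln(0.474748)
  = −0.75 × (-0.744971) = 0.558728 substitutions/site.

0.559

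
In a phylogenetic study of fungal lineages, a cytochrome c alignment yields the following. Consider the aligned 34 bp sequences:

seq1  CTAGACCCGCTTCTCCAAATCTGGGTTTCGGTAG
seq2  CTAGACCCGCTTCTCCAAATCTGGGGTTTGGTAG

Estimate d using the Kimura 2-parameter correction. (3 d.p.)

0.061

Of 34 sites, 1 differences are transitions and 1 are transversions, so P = 1/34 ≈ 0.029412 and Q = 1/34 ≈ 0.029412.
Under the Kimura two-parameter model, d = −½ ln(1 − 2P − Q) − ¼ ln(1 − 2Q).
1 − 2P − Q = 0.911764, giving −½ ln(0.911764) = 0.046187.
1 − 2Q = 0.941176, giving −¼ ln(0.941176) = 0.015156.
d = 0.046187 + 0.015156 = 0.061343.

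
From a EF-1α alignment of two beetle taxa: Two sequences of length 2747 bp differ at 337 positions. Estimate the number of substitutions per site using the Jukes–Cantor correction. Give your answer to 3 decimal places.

0.134

p = 337/2747 ≈ 0.122679.
d = −(3/4) ln(1 − 4p/3) = −0.75 ln(1 − 0.163572) = −0.75 ln(0.836428)
  = −0.75 × (-0.178615) = 0.133961 substitutions/site.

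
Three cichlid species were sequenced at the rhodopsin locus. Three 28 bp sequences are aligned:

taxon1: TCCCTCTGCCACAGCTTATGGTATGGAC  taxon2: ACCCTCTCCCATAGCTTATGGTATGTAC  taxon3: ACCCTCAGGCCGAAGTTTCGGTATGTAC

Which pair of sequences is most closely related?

taxon1–taxon2: 4/28 differ, p = 0.143, d = 0.158.
taxon1–taxon3: 10/28 differ, p = 0.357, d = 0.485.
taxon2–taxon3: 9/28 differ, p = 0.321, d = 0.420.
The smallest distance is between taxon1 and taxon2.

taxon1 and taxon2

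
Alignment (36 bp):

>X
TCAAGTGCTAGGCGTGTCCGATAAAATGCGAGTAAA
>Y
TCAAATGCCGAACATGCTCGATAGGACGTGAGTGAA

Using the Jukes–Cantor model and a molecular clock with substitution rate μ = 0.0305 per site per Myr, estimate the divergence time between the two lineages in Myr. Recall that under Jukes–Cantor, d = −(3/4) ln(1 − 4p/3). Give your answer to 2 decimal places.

The sequences differ at 13 of 36 sites, so p = 13/36 ≈ 0.361111.
d = −(3/4) ln(1 − 4p/3) = −0.75 ln(1 − 0.481481) = −0.75 ln(0.518519)
  = −0.75 × (-0.656779) = 0.492584 substitutions/site.
Under a molecular clock d = 2μt, so t = d/(2μ) = 0.492584 / (2 × 0.0305) = 8.08 Myr.

8.08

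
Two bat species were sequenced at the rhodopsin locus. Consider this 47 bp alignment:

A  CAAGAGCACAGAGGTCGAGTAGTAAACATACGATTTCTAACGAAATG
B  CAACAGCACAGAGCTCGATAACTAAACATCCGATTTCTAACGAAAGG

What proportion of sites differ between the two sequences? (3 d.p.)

0.149

The sequences differ at 7 of 47 positions (sites 4, 14, 19, 20, 22, 30, 46).
p = 7/47 = 0.148936… ≈ 0.149 (to 3 d.p.).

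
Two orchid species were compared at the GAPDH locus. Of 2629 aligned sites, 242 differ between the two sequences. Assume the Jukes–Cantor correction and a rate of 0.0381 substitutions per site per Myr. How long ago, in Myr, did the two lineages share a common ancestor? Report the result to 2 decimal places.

1.29

p = 242/2629 ≈ 0.09205.
d = −(3/4) ln(1 − 4p/3) = −0.75 ln(1 − 0.122733) = −0.75 ln(0.877267)
  = −0.75 × (-0.130944) = 0.098208 substitutions/site.
Under a molecular clock d = 2μt, so t = d/(2μ) = 0.098208 / (2 × 0.0381) = 1.29 Myr.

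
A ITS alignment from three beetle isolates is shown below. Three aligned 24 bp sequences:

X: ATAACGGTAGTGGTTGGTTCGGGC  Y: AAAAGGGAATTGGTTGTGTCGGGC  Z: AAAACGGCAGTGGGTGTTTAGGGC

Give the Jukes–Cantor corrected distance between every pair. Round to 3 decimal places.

X–Y: 6/24 sites differ → p = 0.25, d = −0.75 ln(1 − 0.333333) = 0.304098 ≈ 0.304.
X–Z: 5/24 sites differ → p ≈ 0.208333, d = −0.75 ln(1 − 0.277777) = 0.244066 ≈ 0.244.
Y–Z: 6/24 sites differ → p = 0.25, d = −0.75 ln(1 − 0.333333) = 0.304098 ≈ 0.304.

d(X,Y) = 0.304, d(X,Z) = 0.244, d(Y,Z) = 0.304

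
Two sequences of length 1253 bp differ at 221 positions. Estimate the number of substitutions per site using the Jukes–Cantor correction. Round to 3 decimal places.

p = 221/1253 ≈ 0.176377.
d = −(3/4) ln(1 − 4p/3) = −0.75 ln(1 − 0.235169) = −0.75 ln(0.764831)
  = −0.75 × (-0.268100) = 0.201075 substitutions/site.

0.201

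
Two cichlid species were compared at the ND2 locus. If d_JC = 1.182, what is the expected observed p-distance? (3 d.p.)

p = (3/4)(1 − e^(−4d/3)) = 0.75 × (1 − e^(-1.576)) = 0.75 × (1 − 0.206801) = 0.594899.

0.595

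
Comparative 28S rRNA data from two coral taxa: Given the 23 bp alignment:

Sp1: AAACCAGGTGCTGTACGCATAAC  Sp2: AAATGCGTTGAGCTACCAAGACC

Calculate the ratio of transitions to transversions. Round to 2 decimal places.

0.10

Transitions are A↔G and C↔T; transversions are all other mismatches.
Transitions: 1. Transversions: 10.
R = 1/10 = 0.10.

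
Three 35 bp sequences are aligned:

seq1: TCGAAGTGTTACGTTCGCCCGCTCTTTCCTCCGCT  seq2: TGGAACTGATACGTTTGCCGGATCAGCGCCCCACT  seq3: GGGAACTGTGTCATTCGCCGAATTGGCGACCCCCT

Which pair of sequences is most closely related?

seq2 and seq3

seq1–seq2: 12/35 differ, p = 0.343, d = 0.458.
seq1–seq3: 17/35 differ, p = 0.486, d = 0.782.
seq2–seq3: 11/35 differ, p = 0.314, d = 0.407.
The smallest distance is between seq2 and seq3.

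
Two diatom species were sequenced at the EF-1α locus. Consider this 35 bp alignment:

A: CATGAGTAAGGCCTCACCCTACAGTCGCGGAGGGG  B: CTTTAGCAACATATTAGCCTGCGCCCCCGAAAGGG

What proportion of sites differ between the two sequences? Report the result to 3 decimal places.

0.457

The sequences differ at 16 of 35 positions.
p = 16/35 = 0.457142… ≈ 0.457 (to 3 d.p.).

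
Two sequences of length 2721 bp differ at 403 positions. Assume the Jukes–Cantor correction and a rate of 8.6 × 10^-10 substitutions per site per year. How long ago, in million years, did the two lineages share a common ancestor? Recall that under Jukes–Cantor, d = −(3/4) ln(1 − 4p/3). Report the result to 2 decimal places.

p = 403/2721 ≈ 0.148107.
d = −(3/4) ln(1 − 4p/3) = −0.75 ln(1 − 0.197476) = −0.75 ln(0.802524)
  = −0.75 × (-0.219994) = 0.164996 substitutions/site.
Under a molecular clock d = 2μt, so t = d/(2μ) = 0.164996 / (2 × 8.6 × 10^-10) = 95.93 million years.

95.93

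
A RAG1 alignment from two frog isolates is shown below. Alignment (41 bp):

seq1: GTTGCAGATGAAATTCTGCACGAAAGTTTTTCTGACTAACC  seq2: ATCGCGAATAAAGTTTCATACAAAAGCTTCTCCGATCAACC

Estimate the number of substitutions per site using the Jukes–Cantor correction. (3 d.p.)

0.551

The sequences differ at 16 of 41 sites, so p = 16/41 ≈ 0.390244.
d = −(3/4) ln(1 − 4p/3) = −0.75 ln(1 − 0.520325) = −0.75 ln(0.479675)
  = −0.75 × (-0.734646) = 0.550985 substitutions/site.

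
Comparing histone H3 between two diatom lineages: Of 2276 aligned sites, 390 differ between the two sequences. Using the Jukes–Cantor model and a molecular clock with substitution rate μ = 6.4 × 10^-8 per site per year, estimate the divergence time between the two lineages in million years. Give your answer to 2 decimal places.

p = 390/2276 ≈ 0.171353.
d = −(3/4) ln(1 − 4p/3) = −0.75 ln(1 − 0.228471) = −0.75 ln(0.771529)
  = −0.75 × (-0.259381) = 0.194536 substitutions/site.
Under a molecular clock d = 2μt, so t = d/(2μ) = 0.194536 / (2 × 6.4 × 10^-8) = 1.52 million years.

1.52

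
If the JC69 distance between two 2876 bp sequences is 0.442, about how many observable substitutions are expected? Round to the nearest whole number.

Invert JC69: p = (3/4)(1 − e^(−4d/3)) = 0.75 × (1 − e^(-0.589333)) = 0.75 × (1 − 0.554697) = 0.333977.
Expected differing sites = pL ≈ 0.333977 × 2876 = 960.517852 ≈ 961.

961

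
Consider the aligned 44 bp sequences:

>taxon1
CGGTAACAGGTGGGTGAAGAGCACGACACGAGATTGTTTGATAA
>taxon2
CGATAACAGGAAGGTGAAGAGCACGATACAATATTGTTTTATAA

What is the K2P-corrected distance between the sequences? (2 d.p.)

Of 44 sites, 4 differences are transitions and 3 are transversions, so P = 4/44 ≈ 0.090909 and Q = 3/44 ≈ 0.068182.
Under the Kimura two-parameter model, d = −½ ln(1 − 2P − Q) − ¼ ln(1 − 2Q).
1 − 2P − Q = 0.75, giving −½ ln(0.75) = 0.143841.
1 − 2Q = 0.863636, giving −¼ ln(0.863636) = 0.036651.
d = 0.143841 + 0.036651 = 0.180492.

0.18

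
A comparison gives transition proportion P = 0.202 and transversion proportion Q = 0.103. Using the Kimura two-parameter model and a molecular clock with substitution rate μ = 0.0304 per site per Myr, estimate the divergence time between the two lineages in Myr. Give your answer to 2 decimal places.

6.76

Under the Kimura two-parameter model, d = −½ ln(1 − 2P − Q) − ¼ ln(1 − 2Q).
1 − 2P − Q = 0.493, giving −½ ln(0.493) = 0.353623.
1 − 2Q = 0.794, giving −¼ ln(0.794) = 0.057668.
d = 0.353623 + 0.057668 = 0.411291.
Under a molecular clock d = 2μt, so t = d/(2μ) = 0.411291 / (2 × 0.0304) = 6.76 Myr.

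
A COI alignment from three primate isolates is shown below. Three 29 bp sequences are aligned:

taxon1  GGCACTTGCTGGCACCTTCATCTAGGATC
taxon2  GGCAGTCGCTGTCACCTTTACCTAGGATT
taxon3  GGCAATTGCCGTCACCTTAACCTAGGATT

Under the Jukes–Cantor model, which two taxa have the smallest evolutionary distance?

taxon2 and taxon3

taxon1–taxon2: 6/29 differ, p = 0.207, d = 0.242.
taxon1–taxon3: 6/29 differ, p = 0.207, d = 0.242.
taxon2–taxon3: 4/29 differ, p = 0.138, d = 0.152.
The smallest distance is between taxon2 and taxon3.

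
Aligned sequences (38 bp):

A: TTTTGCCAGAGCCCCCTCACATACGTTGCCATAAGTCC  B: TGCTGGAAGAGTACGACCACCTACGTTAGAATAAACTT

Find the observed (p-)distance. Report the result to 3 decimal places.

0.447

The sequences differ at 17 of 38 positions.
p = 17/38 = 0.447368… ≈ 0.447 (to 3 d.p.).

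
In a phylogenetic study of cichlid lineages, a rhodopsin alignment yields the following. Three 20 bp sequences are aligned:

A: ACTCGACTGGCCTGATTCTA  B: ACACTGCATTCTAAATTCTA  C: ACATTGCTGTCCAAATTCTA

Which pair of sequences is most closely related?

A–B: 9/20 differ, p = 0.450, d = 0.687.
A–C: 7/20 differ, p = 0.350, d = 0.471.
B–C: 4/20 differ, p = 0.200, d = 0.233.
The smallest distance is between B and C.

B and C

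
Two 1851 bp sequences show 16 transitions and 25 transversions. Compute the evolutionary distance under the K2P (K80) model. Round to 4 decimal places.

P = 16/1851 ≈ 0.008644 and Q = 25/1851 ≈ 0.013506.
Under the Kimura two-parameter model, d = −½ ln(1 − 2P − Q) − ¼ ln(1 − 2Q).
1 − 2P − Q = 0.969206, giving −½ ln(0.969206) = 0.015639.
1 − 2Q = 0.972988, giving −¼ ln(0.972988) = 0.006846.
d = 0.015639 + 0.006846 = 0.022485.

0.0225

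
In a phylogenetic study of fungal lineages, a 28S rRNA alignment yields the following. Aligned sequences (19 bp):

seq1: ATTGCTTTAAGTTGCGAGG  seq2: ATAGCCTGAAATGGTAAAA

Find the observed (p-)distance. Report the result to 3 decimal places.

0.474

The sequences differ at 9 of 19 positions (sites 3, 6, 8, 11, 13, 15, 16, 18, 19).
p = 9/19 = 0.473684… ≈ 0.474 (to 3 d.p.).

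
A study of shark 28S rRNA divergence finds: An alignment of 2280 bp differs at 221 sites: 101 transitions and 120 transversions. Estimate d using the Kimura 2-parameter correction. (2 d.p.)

P = 101/2280 ≈ 0.044298 and Q = 120/2280 ≈ 0.052632.
Under the Kimura two-parameter model, d = −½ ln(1 − 2P − Q) − ¼ ln(1 − 2Q).
1 − 2P − Q = 0.858772, giving −½ ln(0.858772) = 0.076126.
1 − 2Q = 0.894736, giving −¼ ln(0.894736) = 0.027807.
d = 0.076126 + 0.027807 = 0.103933.

0.10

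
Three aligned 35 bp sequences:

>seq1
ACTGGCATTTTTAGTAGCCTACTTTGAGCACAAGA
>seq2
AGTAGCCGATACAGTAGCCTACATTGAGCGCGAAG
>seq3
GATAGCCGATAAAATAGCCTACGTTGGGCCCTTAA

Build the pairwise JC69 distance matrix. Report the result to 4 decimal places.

seq1–seq2: 12/35 sites differ → p ≈ 0.342857, d = −0.75 ln(1 − 0.457143) = 0.458182 ≈ 0.4582.
seq1–seq3: 15/35 sites differ → p ≈ 0.428571, d = −0.75 ln(1 − 0.571428) = 0.635472 ≈ 0.6355.
seq2–seq3: 10/35 sites differ → p ≈ 0.285714, d = −0.75 ln(1 − 0.380952) = 0.359679 ≈ 0.3597.

d(seq1,seq2) = 0.4582, d(seq1,seq3) = 0.6355, d(seq2,seq3) = 0.3597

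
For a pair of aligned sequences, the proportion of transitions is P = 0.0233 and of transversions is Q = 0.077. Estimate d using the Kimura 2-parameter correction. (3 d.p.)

0.108

Under the Kimura two-parameter model, d = −½ ln(1 − 2P − Q) − ¼ ln(1 − 2Q).
1 − 2P − Q = 0.8764, giving −½ ln(0.8764) = 0.065966.
1 − 2Q = 0.846, giving −¼ ln(0.846) = 0.041809.
d = 0.065966 + 0.041809 = 0.107775.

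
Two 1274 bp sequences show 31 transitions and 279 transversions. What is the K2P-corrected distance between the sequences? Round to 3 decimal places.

P = 31/1274 ≈ 0.024333 and Q = 279/1274 ≈ 0.218995.
Under the Kimura two-parameter model, d = −½ ln(1 − 2P − Q) − ¼ ln(1 − 2Q).
1 − 2P − Q = 0.732339, giving −½ ln(0.732339) = 0.155756.
1 − 2Q = 0.56201, giving −¼ ln(0.56201) = 0.144059.
d = 0.155756 + 0.144059 = 0.299815.

0.300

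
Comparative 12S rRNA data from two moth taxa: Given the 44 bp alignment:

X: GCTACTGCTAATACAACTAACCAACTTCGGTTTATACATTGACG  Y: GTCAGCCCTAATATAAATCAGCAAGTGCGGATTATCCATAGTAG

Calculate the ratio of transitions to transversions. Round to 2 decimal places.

Transitions are A↔G and C↔T; transversions are all other mismatches.
Transitions: 4. Transversions: 12.
R = 4/12 = 0.333333… ≈ 0.33 (to 2 d.p.).

0.33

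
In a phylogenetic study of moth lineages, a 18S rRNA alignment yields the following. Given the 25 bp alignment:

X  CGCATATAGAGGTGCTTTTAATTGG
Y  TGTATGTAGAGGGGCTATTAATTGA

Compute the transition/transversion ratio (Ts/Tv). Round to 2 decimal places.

2.00

Transitions are A↔G and C↔T; transversions are all other mismatches.
Transitions: 4. Transversions: 2.
R = 4/2 = 2.00.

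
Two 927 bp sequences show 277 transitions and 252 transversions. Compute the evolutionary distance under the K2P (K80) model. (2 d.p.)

P = 277/927 ≈ 0.298813 and Q = 252/927 ≈ 0.271845.
Under the Kimura two-parameter model, d = −½ ln(1 − 2P − Q) − ¼ ln(1 − 2Q).
1 − 2P − Q = 0.130529, giving −½ ln(0.130529) = 1.018080.
1 − 2Q = 0.45631, giving −¼ ln(0.45631) = 0.196146.
d = 1.018080 + 0.196146 = 1.214226.

1.21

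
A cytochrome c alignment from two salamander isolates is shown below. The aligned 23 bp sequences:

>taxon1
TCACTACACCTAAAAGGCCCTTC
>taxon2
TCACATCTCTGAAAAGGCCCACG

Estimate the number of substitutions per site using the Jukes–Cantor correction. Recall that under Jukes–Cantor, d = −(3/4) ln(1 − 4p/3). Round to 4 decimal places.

The sequences differ at 8 of 23 sites (5, 6, 8, 10, 11, 21, 22, 23), so p = 8/23 ≈ 0.347826.
d = −(3/4) ln(1 − 4p/3) = −0.75 ln(1 − 0.463768) = −0.75 ln(0.536232)
  = −0.75 × (-0.623188) = 0.467391 substitutions/site.

0.4674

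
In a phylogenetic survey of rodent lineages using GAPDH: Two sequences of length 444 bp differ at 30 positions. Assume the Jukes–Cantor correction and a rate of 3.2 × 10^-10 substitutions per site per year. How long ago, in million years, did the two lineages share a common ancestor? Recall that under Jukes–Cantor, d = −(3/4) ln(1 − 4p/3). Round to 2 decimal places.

p = 30/444 ≈ 0.067568.
d = −(3/4) ln(1 − 4p/3) = −0.75 ln(1 − 0.090091) = −0.75 ln(0.909909)
  = −0.75 × (-0.094411) = 0.070808 substitutions/site.
Under a molecular clock d = 2μt, so t = d/(2μ) = 0.070808 / (2 × 3.2 × 10^-10) = 110.64 million years.

110.64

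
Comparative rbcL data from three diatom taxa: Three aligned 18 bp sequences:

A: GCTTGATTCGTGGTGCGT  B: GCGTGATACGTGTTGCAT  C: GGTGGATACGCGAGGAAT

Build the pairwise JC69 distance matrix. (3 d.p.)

d(A,B) = 0.264, d(A,C) = 0.673, d(B,C) = 0.548

A–B: 4/18 sites differ → p ≈ 0.222222, d = −0.75 ln(1 − 0.296296) = 0.263548 ≈ 0.264.
A–C: 8/18 sites differ → p ≈ 0.444444, d = −0.75 ln(1 − 0.592592) = 0.673455 ≈ 0.673.
B–C: 7/18 sites differ → p ≈ 0.388889, d = −0.75 ln(1 − 0.518519) = 0.548166 ≈ 0.548.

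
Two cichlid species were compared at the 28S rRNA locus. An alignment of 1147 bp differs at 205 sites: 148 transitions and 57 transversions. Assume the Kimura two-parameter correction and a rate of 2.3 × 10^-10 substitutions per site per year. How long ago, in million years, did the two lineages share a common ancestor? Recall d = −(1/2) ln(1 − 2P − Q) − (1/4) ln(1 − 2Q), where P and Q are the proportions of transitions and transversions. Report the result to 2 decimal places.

456.70

P = 148/1147 ≈ 0.129032 and Q = 57/1147 ≈ 0.049695.
Under the Kimura two-parameter model, d = −½ ln(1 − 2P − Q) − ¼ ln(1 − 2Q).
1 − 2P − Q = 0.692241, giving −½ ln(0.692241) = 0.183911.
1 − 2Q = 0.90061, giving −¼ ln(0.90061) = 0.026171.
d = 0.183911 + 0.026171 = 0.210082.
Under a molecular clock d = 2μt, so t = d/(2μ) = 0.210082 / (2 × 2.3 × 10^-10) = 456.70 million years.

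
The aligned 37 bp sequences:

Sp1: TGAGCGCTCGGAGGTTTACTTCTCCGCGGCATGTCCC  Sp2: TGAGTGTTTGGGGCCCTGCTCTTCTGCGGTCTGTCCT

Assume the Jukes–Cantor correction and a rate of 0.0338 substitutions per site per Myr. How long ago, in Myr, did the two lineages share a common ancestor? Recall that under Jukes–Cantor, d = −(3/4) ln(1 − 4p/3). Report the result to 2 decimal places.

7.79

The sequences differ at 14 of 37 sites, so p = 14/37 ≈ 0.378378.
d = −(3/4) ln(1 − 4p/3) = −0.75 ln(1 − 0.504504) = −0.75 ln(0.495496)
  = −0.75 × (-0.702196) = 0.526647 substitutions/site.
Under a molecular clock d = 2μt, so t = d/(2μ) = 0.526647 / (2 × 0.0338) = 7.79 Myr.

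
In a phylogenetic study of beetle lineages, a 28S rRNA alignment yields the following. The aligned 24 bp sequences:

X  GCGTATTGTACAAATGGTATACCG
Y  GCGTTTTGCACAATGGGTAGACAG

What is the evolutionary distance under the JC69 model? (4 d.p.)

The sequences differ at 6 of 24 sites (5, 9, 14, 15, 20, 23), so p = 6/24 = 0.25.
d = −(3/4) ln(1 − 4p/3) = −0.75 ln(1 − 0.333333) = −0.75 ln(0.666667)
  = −0.75 × (-0.405465) = 0.304099 substitutions/site.

0.3041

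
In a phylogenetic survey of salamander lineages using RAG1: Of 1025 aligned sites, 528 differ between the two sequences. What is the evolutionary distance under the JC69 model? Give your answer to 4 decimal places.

0.8708

p = 528/1025 ≈ 0.515122.
d = −(3/4) ln(1 − 4p/3) = −0.75 ln(1 − 0.686829) = −0.75 ln(0.313171)
  = −0.75 × (-1.161006) = 0.870755 substitutions/site.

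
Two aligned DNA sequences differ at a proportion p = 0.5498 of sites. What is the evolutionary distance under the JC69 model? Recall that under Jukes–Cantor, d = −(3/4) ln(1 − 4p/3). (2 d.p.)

d = −(3/4) ln(1 − 4p/3) = −0.75 ln(1 − 0.733067) = −0.75 ln(0.266933)
  = −0.75 × (-1.320758) = 0.990569 substitutions/site.

0.99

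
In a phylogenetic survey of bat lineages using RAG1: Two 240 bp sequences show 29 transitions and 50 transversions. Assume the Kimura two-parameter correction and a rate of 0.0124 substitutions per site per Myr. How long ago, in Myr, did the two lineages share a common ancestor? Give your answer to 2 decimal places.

P = 29/240 ≈ 0.120833 and Q = 50/240 ≈ 0.208333.
Under the Kimura two-parameter model, d = −½ ln(1 − 2P − Q) − ¼ ln(1 − 2Q).
1 − 2P − Q = 0.550001, giving −½ ln(0.550001) = 0.298918.
1 − 2Q = 0.583334, giving −¼ ln(0.583334) = 0.134749.
d = 0.298918 + 0.134749 = 0.433667.
Under a molecular clock d = 2μt, so t = d/(2μ) = 0.433667 / (2 × 0.0124) = 17.49 Myr.

17.49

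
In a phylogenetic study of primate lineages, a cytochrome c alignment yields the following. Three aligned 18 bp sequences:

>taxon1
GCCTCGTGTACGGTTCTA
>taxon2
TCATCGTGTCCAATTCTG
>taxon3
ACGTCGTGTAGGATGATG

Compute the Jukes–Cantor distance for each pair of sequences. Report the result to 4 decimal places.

taxon1–taxon2: 6/18 sites differ → p ≈ 0.333333, d = −0.75 ln(1 − 0.444444) = 0.440839 ≈ 0.4408.
taxon1–taxon3: 7/18 sites differ → p ≈ 0.388889, d = −0.75 ln(1 − 0.518519) = 0.548166 ≈ 0.5482.
taxon2–taxon3: 7/18 sites differ → p ≈ 0.388889, d = −0.75 ln(1 − 0.518519) = 0.548166 ≈ 0.5482.

d(taxon1,taxon2) = 0.4408, d(taxon1,taxon3) = 0.5482, d(taxon2,taxon3) = 0.5482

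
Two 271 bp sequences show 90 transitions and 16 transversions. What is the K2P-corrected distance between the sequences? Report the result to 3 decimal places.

0.674

P = 90/271 ≈ 0.332103 and Q = 16/271 ≈ 0.059041.
Under the Kimura two-parameter model, d = −½ ln(1 − 2P − Q) − ¼ ln(1 − 2Q).
1 − 2P − Q = 0.276753, giving −½ ln(0.276753) = 0.642315.
1 − 2Q = 0.881918, giving −¼ ln(0.881918) = 0.031414.
d = 0.642315 + 0.031414 = 0.673729.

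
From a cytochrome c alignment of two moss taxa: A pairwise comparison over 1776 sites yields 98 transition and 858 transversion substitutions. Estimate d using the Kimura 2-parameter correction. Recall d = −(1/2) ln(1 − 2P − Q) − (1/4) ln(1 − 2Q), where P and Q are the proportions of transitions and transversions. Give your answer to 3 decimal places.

P = 98/1776 ≈ 0.05518 and Q = 858/1776 ≈ 0.483108.
Under the Kimura two-parameter model, d = −½ ln(1 − 2P − Q) − ¼ ln(1 − 2Q).
1 − 2P − Q = 0.406532, giving −½ ln(0.406532) = 0.450046.
1 − 2Q = 0.033784, giving −¼ ln(0.033784) = 0.846942.
d = 0.450046 + 0.846942 = 1.296988.

1.297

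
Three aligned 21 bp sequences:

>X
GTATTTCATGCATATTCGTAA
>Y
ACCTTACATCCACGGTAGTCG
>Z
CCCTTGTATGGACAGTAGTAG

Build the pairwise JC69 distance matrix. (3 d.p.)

d(X,Y) = 0.899, d(X,Z) = 0.756, d(Y,Z) = 0.441

X–Y: 11/21 sites differ → p ≈ 0.52381, d = −0.75 ln(1 − 0.698413) = 0.899023 ≈ 0.899.
X–Z: 10/21 sites differ → p ≈ 0.47619, d = −0.75 ln(1 − 0.63492) = 0.755729 ≈ 0.756.
Y–Z: 7/21 sites differ → p ≈ 0.333333, d = −0.75 ln(1 − 0.444444) = 0.440839 ≈ 0.441.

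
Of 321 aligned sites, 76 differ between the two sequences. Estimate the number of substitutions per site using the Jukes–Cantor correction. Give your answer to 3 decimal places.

0.284

p = 76/321 ≈ 0.23676.
d = −(3/4) ln(1 − 4p/3) = −0.75 ln(1 − 0.31568) = −0.75 ln(0.68432)
  = −0.75 × (-0.379330) = 0.284498 substitutions/site.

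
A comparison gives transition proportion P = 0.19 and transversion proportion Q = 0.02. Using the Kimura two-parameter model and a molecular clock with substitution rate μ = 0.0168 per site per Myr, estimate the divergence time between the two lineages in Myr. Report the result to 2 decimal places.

7.91

Under the Kimura two-parameter model, d = −½ ln(1 − 2P − Q) − ¼ ln(1 − 2Q).
1 − 2P − Q = 0.6, giving −½ ln(0.6) = 0.255413.
1 − 2Q = 0.96, giving −¼ ln(0.96) = 0.010205.
d = 0.255413 + 0.010205 = 0.265618.
Under a molecular clock d = 2μt, so t = d/(2μ) = 0.265618 / (2 × 0.0168) = 7.91 Myr.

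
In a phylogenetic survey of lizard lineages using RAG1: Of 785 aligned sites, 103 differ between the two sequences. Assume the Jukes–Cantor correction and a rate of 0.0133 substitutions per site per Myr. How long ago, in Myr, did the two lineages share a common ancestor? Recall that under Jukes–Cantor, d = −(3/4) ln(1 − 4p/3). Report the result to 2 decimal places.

5.42

p = 103/785 ≈ 0.13121.
d = −(3/4) ln(1 − 4p/3) = −0.75 ln(1 − 0.174947) = −0.75 ln(0.825053)
  = −0.75 × (-0.192308) = 0.144231 substitutions/site.
Under a molecular clock d = 2μt, so t = d/(2μ) = 0.144231 / (2 × 0.0133) = 5.42 Myr.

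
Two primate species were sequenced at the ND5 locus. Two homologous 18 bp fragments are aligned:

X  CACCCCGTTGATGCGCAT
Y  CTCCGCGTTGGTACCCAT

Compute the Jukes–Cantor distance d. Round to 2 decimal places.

0.35

The sequences differ at 5 of 18 sites (2, 5, 11, 13, 15), so p = 5/18 ≈ 0.277778.
d = −(3/4) ln(1 − 4p/3) = −0.75 ln(1 − 0.370371) = −0.75 ln(0.629629)
  = −0.75 × (-0.462625) = 0.346969 substitutions/site.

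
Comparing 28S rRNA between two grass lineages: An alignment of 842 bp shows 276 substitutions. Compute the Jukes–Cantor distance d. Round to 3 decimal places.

0.431

p = 276/842 ≈ 0.327791.
d = −(3/4) ln(1 − 4p/3) = −0.75 ln(1 − 0.437055) = −0.75 ln(0.562945)
  = −0.75 × (-0.574573) = 0.430930 substitutions/site.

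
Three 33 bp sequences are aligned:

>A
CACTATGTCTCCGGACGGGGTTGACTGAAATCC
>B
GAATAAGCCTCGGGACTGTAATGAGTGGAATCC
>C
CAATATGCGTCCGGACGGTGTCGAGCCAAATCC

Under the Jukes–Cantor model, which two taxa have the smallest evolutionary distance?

A–B: 11/33 differ, p = 0.333, d = 0.441.
A–C: 8/33 differ, p = 0.242, d = 0.293.
B–C: 11/33 differ, p = 0.333, d = 0.441.
The smallest distance is between A and C.

A and C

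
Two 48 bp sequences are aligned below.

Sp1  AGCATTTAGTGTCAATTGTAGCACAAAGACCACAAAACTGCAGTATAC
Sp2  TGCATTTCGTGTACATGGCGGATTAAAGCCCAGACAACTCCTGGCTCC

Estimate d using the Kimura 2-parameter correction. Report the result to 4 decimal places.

Of 48 sites, 3 differences are transitions and 15 are transversions, so P = 3/48 = 0.0625 and Q = 15/48 = 0.3125.
Under the Kimura two-parameter model, d = −½ ln(1 − 2P − Q) − ¼ ln(1 − 2Q).
1 − 2P − Q = 0.5625, giving −½ ln(0.5625) = 0.287682.
1 − 2Q = 0.375, giving −¼ ln(0.375) = 0.245207.
d = 0.287682 + 0.245207 = 0.532889.

0.5329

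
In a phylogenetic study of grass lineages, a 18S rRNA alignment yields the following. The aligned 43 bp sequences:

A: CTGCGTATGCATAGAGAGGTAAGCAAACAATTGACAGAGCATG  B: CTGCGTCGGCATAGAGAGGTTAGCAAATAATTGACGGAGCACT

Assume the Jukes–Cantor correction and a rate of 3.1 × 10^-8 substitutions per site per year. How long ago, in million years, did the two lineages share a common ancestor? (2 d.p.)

2.96

The sequences differ at 7 of 43 sites (7, 8, 21, 28, 36, 42, 43), so p = 7/43 ≈ 0.162791.
d = −(3/4) ln(1 − 4p/3) = −0.75 ln(1 − 0.217055) = −0.75 ln(0.782945)
  = −0.75 × (-0.244693) = 0.183520 substitutions/site.
Under a molecular clock d = 2μt, so t = d/(2μ) = 0.183520 / (2 × 3.1 × 10^-8) = 2.96 million years.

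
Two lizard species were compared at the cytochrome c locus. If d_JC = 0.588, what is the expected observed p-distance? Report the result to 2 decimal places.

p = (3/4)(1 − e^(−4d/3)) = 0.75 × (1 − e^(-0.784)) = 0.75 × (1 − 0.456576) = 0.407568.

0.41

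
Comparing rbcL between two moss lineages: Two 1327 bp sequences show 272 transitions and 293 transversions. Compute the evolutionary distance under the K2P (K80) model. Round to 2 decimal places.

0.64

P = 272/1327 ≈ 0.204974 and Q = 293/1327 ≈ 0.220799.
Under the Kimura two-parameter model, d = −½ ln(1 − 2P − Q) − ¼ ln(1 − 2Q).
1 − 2P − Q = 0.369253, giving −½ ln(0.369253) = 0.498137.
1 − 2Q = 0.558402, giving −¼ ln(0.558402) = 0.145669.
d = 0.498137 + 0.145669 = 0.643806.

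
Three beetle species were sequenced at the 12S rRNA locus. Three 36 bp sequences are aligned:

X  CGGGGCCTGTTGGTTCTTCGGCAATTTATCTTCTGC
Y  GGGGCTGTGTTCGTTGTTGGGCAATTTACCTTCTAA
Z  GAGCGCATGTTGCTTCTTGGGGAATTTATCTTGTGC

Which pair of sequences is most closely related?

X and Z

X–Y: 10/36 differ, p = 0.278, d = 0.347.
X–Z: 8/36 differ, p = 0.222, d = 0.264.
Y–Z: 13/36 differ, p = 0.361, d = 0.493.
The smallest distance is between X and Z.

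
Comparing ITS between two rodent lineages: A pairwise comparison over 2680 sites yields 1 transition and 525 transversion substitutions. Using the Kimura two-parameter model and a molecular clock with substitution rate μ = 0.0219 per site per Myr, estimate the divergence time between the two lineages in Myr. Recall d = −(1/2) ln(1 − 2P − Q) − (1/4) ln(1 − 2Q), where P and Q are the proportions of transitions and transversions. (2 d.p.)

P = 1/2680 ≈ 0.000373 and Q = 525/2680 ≈ 0.195896.
Under the Kimura two-parameter model, d = −½ ln(1 − 2P − Q) − ¼ ln(1 − 2Q).
1 − 2P − Q = 0.803358, giving −½ ln(0.803358) = 0.109477.
1 − 2Q = 0.608208, giving −¼ ln(0.608208) = 0.124310.
d = 0.109477 + 0.124310 = 0.233787.
Under a molecular clock d = 2μt, so t = d/(2μ) = 0.233787 / (2 × 0.0219) = 5.34 Myr.

5.34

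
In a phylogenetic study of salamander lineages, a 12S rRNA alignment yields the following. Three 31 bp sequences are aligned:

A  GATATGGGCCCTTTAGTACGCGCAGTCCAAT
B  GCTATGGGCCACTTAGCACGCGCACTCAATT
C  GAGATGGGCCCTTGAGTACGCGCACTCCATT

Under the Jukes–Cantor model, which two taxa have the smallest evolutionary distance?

A–B: 7/31 differ, p = 0.226, d = 0.269.
A–C: 4/31 differ, p = 0.129, d = 0.142.
B–C: 7/31 differ, p = 0.226, d = 0.269.
The smallest distance is between A and C.

A and C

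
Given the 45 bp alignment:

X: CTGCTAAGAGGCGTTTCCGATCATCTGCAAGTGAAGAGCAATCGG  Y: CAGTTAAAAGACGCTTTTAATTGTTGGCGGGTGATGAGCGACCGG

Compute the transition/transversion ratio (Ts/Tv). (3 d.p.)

4.667

Transitions are A↔G and C↔T; transversions are all other mismatches.
Transitions: 14. Transversions: 3.
R = 14/3 = 4.666666… ≈ 4.667 (to 3 d.p.).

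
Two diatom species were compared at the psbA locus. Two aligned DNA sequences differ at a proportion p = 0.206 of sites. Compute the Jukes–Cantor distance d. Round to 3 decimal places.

0.241

d = −(3/4) ln(1 − 4p/3) = −0.75 ln(1 − 0.274667) = −0.75 ln(0.725333)
  = −0.75 × (-0.321124) = 0.240843 substitutions/site.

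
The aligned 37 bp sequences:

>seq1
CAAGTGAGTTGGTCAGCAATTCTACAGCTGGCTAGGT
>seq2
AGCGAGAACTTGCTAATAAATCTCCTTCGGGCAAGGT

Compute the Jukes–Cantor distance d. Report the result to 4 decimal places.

The sequences differ at 17 of 37 sites, so p = 17/37 ≈ 0.459459.
d = −(3/4) ln(1 − 4p/3) = −0.75 ln(1 − 0.612612) = −0.75 ln(0.387388)
  = −0.75 × (-0.948329) = 0.711247 substitutions/site.

0.7112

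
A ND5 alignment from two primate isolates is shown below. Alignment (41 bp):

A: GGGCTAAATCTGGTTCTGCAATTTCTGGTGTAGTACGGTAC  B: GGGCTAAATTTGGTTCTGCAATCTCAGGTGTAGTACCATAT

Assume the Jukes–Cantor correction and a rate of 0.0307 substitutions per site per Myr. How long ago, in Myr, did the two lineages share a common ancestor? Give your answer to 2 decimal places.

The sequences differ at 6 of 41 sites (10, 23, 26, 37, 38, 41), so p = 6/41 ≈ 0.146341.
d = −(3/4) ln(1 − 4p/3) = −0.75 ln(1 − 0.195121) = −0.75 ln(0.804879)
  = −0.75 × (-0.217063) = 0.162797 substitutions/site.
Under a molecular clock d = 2μt, so t = d/(2μ) = 0.162797 / (2 × 0.0307) = 2.65 Myr.

2.65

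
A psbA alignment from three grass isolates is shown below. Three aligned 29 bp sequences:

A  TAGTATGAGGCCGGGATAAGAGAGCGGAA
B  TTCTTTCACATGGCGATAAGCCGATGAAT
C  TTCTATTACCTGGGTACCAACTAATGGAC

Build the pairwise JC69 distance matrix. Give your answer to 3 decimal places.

d(A,B) = 0.998, d(A,C) = 0.998, d(B,C) = 0.602

A–B: 16/29 sites differ → p ≈ 0.551724, d = −0.75 ln(1 − 0.735632) = 0.997810 ≈ 0.998.
A–C: 16/29 sites differ → p ≈ 0.551724, d = −0.75 ln(1 − 0.735632) = 0.997810 ≈ 0.998.
B–C: 12/29 sites differ → p ≈ 0.413793, d = −0.75 ln(1 − 0.551724) = 0.601760 ≈ 0.602.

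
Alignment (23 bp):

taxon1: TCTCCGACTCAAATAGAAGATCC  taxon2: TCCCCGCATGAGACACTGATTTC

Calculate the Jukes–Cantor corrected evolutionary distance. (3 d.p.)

The sequences differ at 12 of 23 sites, so p = 12/23 ≈ 0.521739.
d = −(3/4) ln(1 − 4p/3) = −0.75 ln(1 − 0.695652) = −0.75 ln(0.304348)
  = −0.75 × (-1.189583) = 0.892187 substitutions/site.

0.892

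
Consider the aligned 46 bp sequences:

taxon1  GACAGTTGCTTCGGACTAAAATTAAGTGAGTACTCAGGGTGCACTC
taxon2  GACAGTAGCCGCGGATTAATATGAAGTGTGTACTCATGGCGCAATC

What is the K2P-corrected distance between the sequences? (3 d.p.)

Of 46 sites, 3 differences are transitions and 7 are transversions, so P = 3/46 ≈ 0.065217 and Q = 7/46 ≈ 0.152174.
Under the Kimura two-parameter model, d = −½ ln(1 − 2P − Q) − ¼ ln(1 − 2Q).
1 − 2P − Q = 0.717392, giving −½ ln(0.717392) = 0.166066.
1 − 2Q = 0.695652, giving −¼ ln(0.695652) = 0.090726.
d = 0.166066 + 0.090726 = 0.256792.

0.257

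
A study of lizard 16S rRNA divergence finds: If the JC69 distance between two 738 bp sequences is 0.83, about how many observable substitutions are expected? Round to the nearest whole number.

Invert JC69: p = (3/4)(1 − e^(−4d/3)) = 0.75 × (1 − e^(-1.106667)) = 0.75 × (1 − 0.330659) = 0.502006.
Expected differing sites = pL ≈ 0.502006 × 738 = 370.480428 ≈ 370.

370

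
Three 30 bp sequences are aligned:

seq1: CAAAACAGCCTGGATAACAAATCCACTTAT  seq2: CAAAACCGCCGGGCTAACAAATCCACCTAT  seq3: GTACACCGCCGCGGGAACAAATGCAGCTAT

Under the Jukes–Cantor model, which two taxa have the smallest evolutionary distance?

seq1 and seq2

seq1–seq2: 4/30 differ, p = 0.133, d = 0.147.
seq1–seq3: 11/30 differ, p = 0.367, d = 0.503.
seq2–seq3: 8/30 differ, p = 0.267, d = 0.330.
The smallest distance is between seq1 and seq2.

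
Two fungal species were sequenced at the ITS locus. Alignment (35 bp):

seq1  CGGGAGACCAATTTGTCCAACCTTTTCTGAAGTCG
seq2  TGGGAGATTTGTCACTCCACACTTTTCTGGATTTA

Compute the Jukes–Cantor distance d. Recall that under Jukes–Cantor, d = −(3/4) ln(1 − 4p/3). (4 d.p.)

The sequences differ at 14 of 35 sites, so p = 14/35 = 0.4.
d = −(3/4) ln(1 − 4p/3) = −0.75 ln(1 − 0.533333) = −0.75 ln(0.466667)
  = −0.75 × (-0.762139) = 0.571604 substitutions/site.

0.5716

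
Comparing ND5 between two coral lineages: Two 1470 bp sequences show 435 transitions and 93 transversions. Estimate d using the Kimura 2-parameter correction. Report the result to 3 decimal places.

P = 435/1470 ≈ 0.295918 and Q = 93/1470 ≈ 0.063265.
Under the Kimura two-parameter model, d = −½ ln(1 − 2P − Q) − ¼ ln(1 − 2Q).
1 − 2P − Q = 0.344899, giving −½ ln(0.344899) = 0.532252.
1 − 2Q = 0.87347, giving −¼ ln(0.87347) = 0.033820.
d = 0.532252 + 0.033820 = 0.566072.

0.566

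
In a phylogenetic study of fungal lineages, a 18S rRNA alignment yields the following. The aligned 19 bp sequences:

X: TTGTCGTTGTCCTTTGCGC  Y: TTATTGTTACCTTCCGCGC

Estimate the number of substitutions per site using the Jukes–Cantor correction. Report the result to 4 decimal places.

The sequences differ at 7 of 19 sites (3, 5, 9, 10, 12, 14, 15), so p = 7/19 ≈ 0.368421.
d = −(3/4) ln(1 − 4p/3) = −0.75 ln(1 − 0.491228) = −0.75 ln(0.508772)
  = −0.75 × (-0.675755) = 0.506816 substitutions/site.

0.5068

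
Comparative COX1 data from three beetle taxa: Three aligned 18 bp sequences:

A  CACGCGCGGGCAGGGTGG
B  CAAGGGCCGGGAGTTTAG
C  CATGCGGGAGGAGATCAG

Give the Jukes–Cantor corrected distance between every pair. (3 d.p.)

A–B: 7/18 sites differ → p ≈ 0.388889, d = −0.75 ln(1 − 0.518519) = 0.548166 ≈ 0.548.
A–C: 8/18 sites differ → p ≈ 0.444444, d = −0.75 ln(1 − 0.592592) = 0.673455 ≈ 0.673.
B–C: 7/18 sites differ → p ≈ 0.388889, d = −0.75 ln(1 − 0.518519) = 0.548166 ≈ 0.548.

d(A,B) = 0.548, d(A,C) = 0.673, d(B,C) = 0.548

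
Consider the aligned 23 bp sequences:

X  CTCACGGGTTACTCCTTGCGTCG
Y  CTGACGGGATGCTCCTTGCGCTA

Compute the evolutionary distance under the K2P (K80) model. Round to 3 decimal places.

0.333

Of 23 sites, 4 differences are transitions and 2 are transversions, so P = 4/23 ≈ 0.173913 and Q = 2/23 ≈ 0.086957.
Under the Kimura two-parameter model, d = −½ ln(1 − 2P − Q) − ¼ ln(1 − 2Q).
1 − 2P − Q = 0.565217, giving −½ ln(0.565217) = 0.285273.
1 − 2Q = 0.826086, giving −¼ ln(0.826086) = 0.047764.
d = 0.285273 + 0.047764 = 0.333037.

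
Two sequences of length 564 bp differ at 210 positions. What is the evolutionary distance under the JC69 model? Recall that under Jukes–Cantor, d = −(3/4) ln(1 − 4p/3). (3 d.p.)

p = 210/564 ≈ 0.37234.
d = −(3/4) ln(1 − 4p/3) = −0.75 ln(1 − 0.496453) = −0.75 ln(0.503547)
  = −0.75 × (-0.686078) = 0.514559 substitutions/site.

0.515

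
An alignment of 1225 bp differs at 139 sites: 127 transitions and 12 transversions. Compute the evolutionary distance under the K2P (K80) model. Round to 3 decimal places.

0.127

P = 127/1225 ≈ 0.103673 and Q = 12/1225 ≈ 0.009796.
Under the Kimura two-parameter model, d = −½ ln(1 − 2P − Q) − ¼ ln(1 − 2Q).
1 − 2P − Q = 0.782858, giving −½ ln(0.782858) = 0.122402.
1 − 2Q = 0.980408, giving −¼ ln(0.980408) = 0.004947.
d = 0.122402 + 0.004947 = 0.127349.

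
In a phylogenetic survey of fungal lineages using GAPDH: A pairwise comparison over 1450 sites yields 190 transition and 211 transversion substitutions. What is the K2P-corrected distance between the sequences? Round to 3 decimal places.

0.348

P = 190/1450 ≈ 0.131034 and Q = 211/1450 ≈ 0.145517.
Under the Kimura two-parameter model, d = −½ ln(1 − 2P − Q) − ¼ ln(1 − 2Q).
1 − 2P − Q = 0.592415, giving −½ ln(0.592415) = 0.261774.
1 − 2Q = 0.708966, giving −¼ ln(0.708966) = 0.085987.
d = 0.261774 + 0.085987 = 0.347761.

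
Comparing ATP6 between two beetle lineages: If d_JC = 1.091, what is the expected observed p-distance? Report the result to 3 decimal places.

p = (3/4)(1 − e^(−4d/3)) = 0.75 × (1 − e^(-1.454667)) = 0.75 × (1 − 0.233478) = 0.574892.

0.575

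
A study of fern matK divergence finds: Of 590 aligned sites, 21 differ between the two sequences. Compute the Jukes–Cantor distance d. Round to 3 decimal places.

p = 21/590 ≈ 0.035593.
d = −(3/4) ln(1 − 4p/3) = −0.75 ln(1 − 0.047457) = −0.75 ln(0.952543)
  = −0.75 × (-0.048620) = 0.036465 substitutions/site.

0.036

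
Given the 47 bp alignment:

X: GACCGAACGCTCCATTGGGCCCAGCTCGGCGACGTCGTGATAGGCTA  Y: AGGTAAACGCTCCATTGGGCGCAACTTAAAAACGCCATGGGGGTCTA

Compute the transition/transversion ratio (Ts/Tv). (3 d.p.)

2.600

Transitions are A↔G and C↔T; transversions are all other mismatches.
Transitions: 13. Transversions: 5.
R = 13/5 = 2.600.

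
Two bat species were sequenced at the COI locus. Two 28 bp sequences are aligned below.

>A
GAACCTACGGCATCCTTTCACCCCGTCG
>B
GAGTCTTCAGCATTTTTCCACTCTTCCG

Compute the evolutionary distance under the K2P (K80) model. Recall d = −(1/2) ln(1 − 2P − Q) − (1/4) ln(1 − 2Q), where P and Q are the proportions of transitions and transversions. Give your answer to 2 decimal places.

Of 28 sites, 9 differences are transitions and 2 are transversions, so P = 9/28 ≈ 0.321429 and Q = 2/28 ≈ 0.071429.
Under the Kimura two-parameter model, d = −½ ln(1 − 2P − Q) − ¼ ln(1 − 2Q).
1 − 2P − Q = 0.285713, giving −½ ln(0.285713) = 0.626384.
1 − 2Q = 0.857142, giving −¼ ln(0.857142) = 0.038538.
d = 0.626384 + 0.038538 = 0.664922.

0.66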